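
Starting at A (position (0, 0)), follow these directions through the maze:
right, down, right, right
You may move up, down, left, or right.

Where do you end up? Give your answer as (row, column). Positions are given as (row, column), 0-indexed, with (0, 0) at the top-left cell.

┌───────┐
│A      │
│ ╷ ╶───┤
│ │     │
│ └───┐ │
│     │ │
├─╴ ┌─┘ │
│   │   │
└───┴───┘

Following directions step by step:
Start: (0, 0)
  right: (0, 0) → (0, 1)
  down: (0, 1) → (1, 1)
  right: (1, 1) → (1, 2)
  right: (1, 2) → (1, 3)
Final position: (1, 3)

Path taken:

┌───────┐
│A ↓    │
│ ╷ ╶───┤
│ │↳ → B│
│ └───┐ │
│     │ │
├─╴ ┌─┘ │
│   │   │
└───┴───┘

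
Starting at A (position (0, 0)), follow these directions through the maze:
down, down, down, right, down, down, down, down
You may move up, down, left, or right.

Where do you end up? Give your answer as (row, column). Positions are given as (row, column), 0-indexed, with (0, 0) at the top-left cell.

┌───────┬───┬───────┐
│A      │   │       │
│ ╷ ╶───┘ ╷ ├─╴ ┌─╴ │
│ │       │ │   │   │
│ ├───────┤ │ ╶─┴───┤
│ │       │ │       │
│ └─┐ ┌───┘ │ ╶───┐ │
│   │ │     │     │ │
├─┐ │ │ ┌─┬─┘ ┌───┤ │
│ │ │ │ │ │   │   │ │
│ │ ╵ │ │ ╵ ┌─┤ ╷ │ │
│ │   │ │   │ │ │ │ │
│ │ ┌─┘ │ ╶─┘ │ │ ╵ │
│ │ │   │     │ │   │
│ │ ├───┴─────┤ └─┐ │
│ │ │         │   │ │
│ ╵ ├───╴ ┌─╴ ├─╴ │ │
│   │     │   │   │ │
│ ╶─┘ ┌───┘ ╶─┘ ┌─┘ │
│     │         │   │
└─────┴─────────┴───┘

Following directions step by step:
Start: (0, 0)
  down: (0, 0) → (1, 0)
  down: (1, 0) → (2, 0)
  down: (2, 0) → (3, 0)
  right: (3, 0) → (3, 1)
  down: (3, 1) → (4, 1)
  down: (4, 1) → (5, 1)
  down: (5, 1) → (6, 1)
  down: (6, 1) → (7, 1)
Final position: (7, 1)

Path taken:

┌───────┬───┬───────┐
│A      │   │       │
│ ╷ ╶───┘ ╷ ├─╴ ┌─╴ │
│↓│       │ │   │   │
│ ├───────┤ │ ╶─┴───┤
│↓│       │ │       │
│ └─┐ ┌───┘ │ ╶───┐ │
│↳ ↓│ │     │     │ │
├─┐ │ │ ┌─┬─┘ ┌───┤ │
│ │↓│ │ │ │   │   │ │
│ │ ╵ │ │ ╵ ┌─┤ ╷ │ │
│ │↓  │ │   │ │ │ │ │
│ │ ┌─┘ │ ╶─┘ │ │ ╵ │
│ │↓│   │     │ │   │
│ │ ├───┴─────┤ └─┐ │
│ │B│         │   │ │
│ ╵ ├───╴ ┌─╴ ├─╴ │ │
│   │     │   │   │ │
│ ╶─┘ ┌───┘ ╶─┘ ┌─┘ │
│     │         │   │
└─────┴─────────┴───┘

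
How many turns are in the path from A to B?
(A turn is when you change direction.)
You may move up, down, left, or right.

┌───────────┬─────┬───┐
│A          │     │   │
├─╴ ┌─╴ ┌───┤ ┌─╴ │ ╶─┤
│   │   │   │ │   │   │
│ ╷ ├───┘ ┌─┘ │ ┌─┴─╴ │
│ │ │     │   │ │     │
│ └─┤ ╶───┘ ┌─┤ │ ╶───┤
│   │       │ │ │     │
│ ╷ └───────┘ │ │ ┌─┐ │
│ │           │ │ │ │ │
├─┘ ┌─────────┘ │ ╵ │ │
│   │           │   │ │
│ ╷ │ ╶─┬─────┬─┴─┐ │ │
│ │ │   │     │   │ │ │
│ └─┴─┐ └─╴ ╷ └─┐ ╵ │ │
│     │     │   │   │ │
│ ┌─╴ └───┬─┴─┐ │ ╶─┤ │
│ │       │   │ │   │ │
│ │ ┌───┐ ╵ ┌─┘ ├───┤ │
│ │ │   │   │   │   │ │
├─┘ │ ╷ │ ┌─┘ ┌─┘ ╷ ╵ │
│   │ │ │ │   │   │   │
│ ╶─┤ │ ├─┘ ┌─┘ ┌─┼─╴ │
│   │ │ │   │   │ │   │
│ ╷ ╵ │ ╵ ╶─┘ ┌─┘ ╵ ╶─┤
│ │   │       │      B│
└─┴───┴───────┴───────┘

Directions: right, down, left, down, down, right, down, down, left, down, down, right, right, down, left, down, down, left, down, right, down, right, up, up, up, right, down, down, down, right, right, right, up, right, up, right, up, right, down, right, down, left, down, right
Number of turns: 32

Solution:

┌───────────┬─────┬───┐
│A ↓        │     │   │
├─╴ ┌─╴ ┌───┤ ┌─╴ │ ╶─┤
│↓ ↲│   │   │ │   │   │
│ ╷ ├───┘ ┌─┘ │ ┌─┴─╴ │
│↓│ │     │   │ │     │
│ └─┤ ╶───┘ ┌─┤ │ ╶───┤
│↳ ↓│       │ │ │     │
│ ╷ └───────┘ │ │ ┌─┐ │
│ │↓          │ │ │ │ │
├─┘ ┌─────────┘ │ ╵ │ │
│↓ ↲│           │   │ │
│ ╷ │ ╶─┬─────┬─┴─┐ │ │
│↓│ │   │     │   │ │ │
│ └─┴─┐ └─╴ ╷ └─┐ ╵ │ │
│↳ → ↓│     │   │   │ │
│ ┌─╴ └───┬─┴─┐ │ ╶─┤ │
│ │↓ ↲    │   │ │   │ │
│ │ ┌───┐ ╵ ┌─┘ ├───┤ │
│ │↓│↱ ↓│   │   │↱ ↓│ │
├─┘ │ ╷ │ ┌─┘ ┌─┘ ╷ ╵ │
│↓ ↲│↑│↓│ │   │↱ ↑│↳ ↓│
│ ╶─┤ │ ├─┘ ┌─┘ ┌─┼─╴ │
│↳ ↓│↑│↓│   │↱ ↑│ │↓ ↲│
│ ╷ ╵ │ ╵ ╶─┘ ┌─┘ ╵ ╶─┤
│ │↳ ↑│↳ → → ↑│    ↳ B│
└─┴───┴───────┴───────┘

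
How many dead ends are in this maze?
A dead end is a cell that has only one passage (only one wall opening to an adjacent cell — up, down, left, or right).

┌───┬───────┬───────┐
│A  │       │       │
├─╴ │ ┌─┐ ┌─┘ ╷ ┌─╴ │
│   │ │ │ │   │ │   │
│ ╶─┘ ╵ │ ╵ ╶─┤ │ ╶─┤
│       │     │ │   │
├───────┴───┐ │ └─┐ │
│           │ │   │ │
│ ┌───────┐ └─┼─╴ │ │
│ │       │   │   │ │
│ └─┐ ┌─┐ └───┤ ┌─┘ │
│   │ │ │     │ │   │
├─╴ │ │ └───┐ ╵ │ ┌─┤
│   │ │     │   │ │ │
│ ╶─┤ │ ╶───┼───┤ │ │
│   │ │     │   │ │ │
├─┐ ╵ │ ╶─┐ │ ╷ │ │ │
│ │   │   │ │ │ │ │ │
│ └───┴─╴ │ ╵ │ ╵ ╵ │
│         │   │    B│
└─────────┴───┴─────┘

Checking each cell for number of passages:

Dead ends found at positions:
  (0, 0)
  (0, 5)
  (1, 3)
  (3, 6)
  (4, 1)
  (4, 6)
  (5, 3)
  (6, 5)
  (6, 9)
  (8, 0)
Total dead ends: 10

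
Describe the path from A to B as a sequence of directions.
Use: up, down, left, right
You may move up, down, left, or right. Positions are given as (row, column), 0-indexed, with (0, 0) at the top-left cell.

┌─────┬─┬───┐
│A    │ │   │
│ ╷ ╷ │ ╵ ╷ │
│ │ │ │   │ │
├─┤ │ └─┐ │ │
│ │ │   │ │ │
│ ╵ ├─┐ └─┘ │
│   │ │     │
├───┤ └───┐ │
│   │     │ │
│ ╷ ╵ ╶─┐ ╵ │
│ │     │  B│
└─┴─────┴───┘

Finding the path and converting it to directions:
Path through cells: (0,0) → (0,1) → (0,2) → (1,2) → (2,2) → (2,3) → (3,3) → (3,4) → (3,5) → (4,5) → (5,5)
Directions: right, right, down, down, right, down, right, right, down, down

Solution:

┌─────┬─┬───┐
│A → ↓│ │   │
│ ╷ ╷ │ ╵ ╷ │
│ │ │↓│   │ │
├─┤ │ └─┐ │ │
│ │ │↳ ↓│ │ │
│ ╵ ├─┐ └─┘ │
│   │ │↳ → ↓│
├───┤ └───┐ │
│   │     │↓│
│ ╷ ╵ ╶─┐ ╵ │
│ │     │  B│
└─┴─────┴───┘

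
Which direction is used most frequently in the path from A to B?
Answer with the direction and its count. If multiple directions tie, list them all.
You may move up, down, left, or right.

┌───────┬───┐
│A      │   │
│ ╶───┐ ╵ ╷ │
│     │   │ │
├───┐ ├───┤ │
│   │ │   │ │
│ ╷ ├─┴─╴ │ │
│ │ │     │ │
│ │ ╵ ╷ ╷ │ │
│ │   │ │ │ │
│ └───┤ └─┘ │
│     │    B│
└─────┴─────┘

Directions: right, right, right, down, right, up, right, down, down, down, down, down
Counts: {'right': 5, 'down': 6, 'up': 1}
Most common: down (6 times)

Solution:

┌───────┬───┐
│A → → ↓│↱ ↓│
│ ╶───┐ ╵ ╷ │
│     │↳ ↑│↓│
├───┐ ├───┤ │
│   │ │   │↓│
│ ╷ ├─┴─╴ │ │
│ │ │     │↓│
│ │ ╵ ╷ ╷ │ │
│ │   │ │ │↓│
│ └───┤ └─┘ │
│     │    B│
└─────┴─────┘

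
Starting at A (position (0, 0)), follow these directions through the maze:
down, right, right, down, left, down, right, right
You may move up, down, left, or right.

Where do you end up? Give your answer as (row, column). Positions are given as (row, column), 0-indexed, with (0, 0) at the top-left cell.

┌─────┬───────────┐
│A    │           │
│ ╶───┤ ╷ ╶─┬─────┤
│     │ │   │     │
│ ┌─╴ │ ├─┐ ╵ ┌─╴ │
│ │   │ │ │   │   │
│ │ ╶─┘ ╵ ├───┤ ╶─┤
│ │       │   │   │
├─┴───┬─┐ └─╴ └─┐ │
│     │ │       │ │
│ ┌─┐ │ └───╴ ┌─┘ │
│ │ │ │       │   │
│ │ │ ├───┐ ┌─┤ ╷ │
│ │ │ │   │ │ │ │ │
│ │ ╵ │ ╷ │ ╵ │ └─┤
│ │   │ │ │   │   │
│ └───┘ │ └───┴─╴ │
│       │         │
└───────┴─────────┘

Following directions step by step:
Start: (0, 0)
  down: (0, 0) → (1, 0)
  right: (1, 0) → (1, 1)
  right: (1, 1) → (1, 2)
  down: (1, 2) → (2, 2)
  left: (2, 2) → (2, 1)
  down: (2, 1) → (3, 1)
  right: (3, 1) → (3, 2)
  right: (3, 2) → (3, 3)
Final position: (3, 3)

Path taken:

┌─────┬───────────┐
│A    │           │
│ ╶───┤ ╷ ╶─┬─────┤
│↳ → ↓│ │   │     │
│ ┌─╴ │ ├─┐ ╵ ┌─╴ │
│ │↓ ↲│ │ │   │   │
│ │ ╶─┘ ╵ ├───┤ ╶─┤
│ │↳ → B  │   │   │
├─┴───┬─┐ └─╴ └─┐ │
│     │ │       │ │
│ ┌─┐ │ └───╴ ┌─┘ │
│ │ │ │       │   │
│ │ │ ├───┐ ┌─┤ ╷ │
│ │ │ │   │ │ │ │ │
│ │ ╵ │ ╷ │ ╵ │ └─┤
│ │   │ │ │   │   │
│ └───┘ │ └───┴─╴ │
│       │         │
└───────┴─────────┘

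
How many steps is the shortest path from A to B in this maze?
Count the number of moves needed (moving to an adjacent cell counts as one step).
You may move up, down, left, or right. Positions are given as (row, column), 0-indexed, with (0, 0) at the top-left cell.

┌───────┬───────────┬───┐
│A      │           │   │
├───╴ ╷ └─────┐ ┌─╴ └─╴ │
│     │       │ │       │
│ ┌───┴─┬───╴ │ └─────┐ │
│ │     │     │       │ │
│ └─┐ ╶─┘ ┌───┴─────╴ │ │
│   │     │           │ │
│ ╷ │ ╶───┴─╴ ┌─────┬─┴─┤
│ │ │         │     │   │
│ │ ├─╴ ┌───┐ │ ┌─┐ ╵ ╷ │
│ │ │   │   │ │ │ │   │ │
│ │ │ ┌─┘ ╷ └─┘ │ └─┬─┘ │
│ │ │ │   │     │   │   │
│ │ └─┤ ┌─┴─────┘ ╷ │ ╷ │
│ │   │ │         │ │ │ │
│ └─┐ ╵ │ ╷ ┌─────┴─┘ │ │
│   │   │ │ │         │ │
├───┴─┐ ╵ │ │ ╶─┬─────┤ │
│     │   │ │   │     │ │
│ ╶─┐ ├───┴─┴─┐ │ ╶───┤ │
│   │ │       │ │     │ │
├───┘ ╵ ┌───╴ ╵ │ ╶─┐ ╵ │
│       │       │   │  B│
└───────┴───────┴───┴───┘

Using BFS to find shortest path:
Start: (0, 0), End: (11, 11)
Path found:
(0,0) → (0,1) → (0,2) → (1,2) → (1,1) → (1,0) → (2,0) → (3,0) → (3,1) → (4,1) → (5,1) → (6,1) → (7,1) → (7,2) → (8,2) → (8,3) → (7,3) → (6,3) → (6,4) → (5,4) → (5,5) → (6,5) → (6,6) → (6,7) → (5,7) → (4,7) → (4,8) → (4,9) → (5,9) → (5,10) → (4,10) → (4,11) → (5,11) → (6,11) → (7,11) → (8,11) → (9,11) → (10,11) → (11,11)
Number of steps: 38

Solution:

┌───────┬───────────┬───┐
│A → ↓  │           │   │
├───╴ ╷ └─────┐ ┌─╴ └─╴ │
│↓ ← ↲│       │ │       │
│ ┌───┴─┬───╴ │ └─────┐ │
│↓│     │     │       │ │
│ └─┐ ╶─┘ ┌───┴─────╴ │ │
│↳ ↓│     │           │ │
│ ╷ │ ╶───┴─╴ ┌─────┬─┴─┤
│ │↓│         │↱ → ↓│↱ ↓│
│ │ ├─╴ ┌───┐ │ ┌─┐ ╵ ╷ │
│ │↓│   │↱ ↓│ │↑│ │↳ ↑│↓│
│ │ │ ┌─┘ ╷ └─┘ │ └─┬─┘ │
│ │↓│ │↱ ↑│↳ → ↑│   │  ↓│
│ │ └─┤ ┌─┴─────┘ ╷ │ ╷ │
│ │↳ ↓│↑│         │ │ │↓│
│ └─┐ ╵ │ ╷ ┌─────┴─┘ │ │
│   │↳ ↑│ │ │         │↓│
├───┴─┐ ╵ │ │ ╶─┬─────┤ │
│     │   │ │   │     │↓│
│ ╶─┐ ├───┴─┴─┐ │ ╶───┤ │
│   │ │       │ │     │↓│
├───┘ ╵ ┌───╴ ╵ │ ╶─┐ ╵ │
│       │       │   │  B│
└───────┴───────┴───┴───┘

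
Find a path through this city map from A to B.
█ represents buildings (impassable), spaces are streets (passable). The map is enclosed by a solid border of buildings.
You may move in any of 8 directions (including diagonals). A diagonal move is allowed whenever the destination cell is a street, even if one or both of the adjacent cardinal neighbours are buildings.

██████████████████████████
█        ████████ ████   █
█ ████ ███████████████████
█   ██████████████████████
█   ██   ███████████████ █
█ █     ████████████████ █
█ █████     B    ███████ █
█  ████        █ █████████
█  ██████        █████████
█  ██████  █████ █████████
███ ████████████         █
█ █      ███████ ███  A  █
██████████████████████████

Finding the shortest path from A to B:
Movement: 8-directional
Path length: 10 steps
Directions: left → left → up-left → left → left → up-left → up-left → left → up-left → up-left

Solution:

██████████████████████████
█        ████████ ████   █
█ ████ ███████████████████
█   ██████████████████████
█   ██   ███████████████ █
█ █     ████████████████ █
█ █████     B    ███████ █
█  ████      ↖ █ █████████
█  ██████     ↖← █████████
█  ██████  █████↖█████████
███ ████████████ ↖←←     █
█ █      ███████ ███↖←A  █
██████████████████████████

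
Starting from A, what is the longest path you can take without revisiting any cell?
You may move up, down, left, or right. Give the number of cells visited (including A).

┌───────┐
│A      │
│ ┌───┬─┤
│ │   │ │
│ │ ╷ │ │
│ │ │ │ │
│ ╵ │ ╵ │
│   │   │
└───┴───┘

Finding longest simple path using DFS:
Start: (0, 0)
Longest path visits 13 cells
Path: A → down → down → down → right → up → up → right → down → down → right → up → up

Solution:

┌───────┐
│A      │
│ ┌───┬─┤
│↓│↱ ↓│B│
│ │ ╷ │ │
│↓│↑│↓│↑│
│ ╵ │ ╵ │
│↳ ↑│↳ ↑│
└───┴───┘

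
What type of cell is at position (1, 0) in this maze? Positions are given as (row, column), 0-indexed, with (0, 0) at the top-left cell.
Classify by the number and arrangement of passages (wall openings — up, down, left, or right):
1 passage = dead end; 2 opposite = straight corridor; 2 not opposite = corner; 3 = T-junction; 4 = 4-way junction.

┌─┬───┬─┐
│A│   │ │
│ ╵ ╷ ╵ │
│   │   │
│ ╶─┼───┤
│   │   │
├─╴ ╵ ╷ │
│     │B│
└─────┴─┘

Checking cell at (1, 0):
Number of passages: 3
Cell type: T-junction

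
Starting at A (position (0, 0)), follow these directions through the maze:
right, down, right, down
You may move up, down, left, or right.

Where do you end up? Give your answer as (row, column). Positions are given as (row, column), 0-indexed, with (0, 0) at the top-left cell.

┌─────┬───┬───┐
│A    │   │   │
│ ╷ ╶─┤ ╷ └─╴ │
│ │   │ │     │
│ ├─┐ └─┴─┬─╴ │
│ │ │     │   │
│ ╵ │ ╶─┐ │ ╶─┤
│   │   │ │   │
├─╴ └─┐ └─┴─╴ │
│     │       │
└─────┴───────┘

Following directions step by step:
Start: (0, 0)
  right: (0, 0) → (0, 1)
  down: (0, 1) → (1, 1)
  right: (1, 1) → (1, 2)
  down: (1, 2) → (2, 2)
Final position: (2, 2)

Path taken:

┌─────┬───┬───┐
│A ↓  │   │   │
│ ╷ ╶─┤ ╷ └─╴ │
│ │↳ ↓│ │     │
│ ├─┐ └─┴─┬─╴ │
│ │ │B    │   │
│ ╵ │ ╶─┐ │ ╶─┤
│   │   │ │   │
├─╴ └─┐ └─┴─╴ │
│     │       │
└─────┴───────┘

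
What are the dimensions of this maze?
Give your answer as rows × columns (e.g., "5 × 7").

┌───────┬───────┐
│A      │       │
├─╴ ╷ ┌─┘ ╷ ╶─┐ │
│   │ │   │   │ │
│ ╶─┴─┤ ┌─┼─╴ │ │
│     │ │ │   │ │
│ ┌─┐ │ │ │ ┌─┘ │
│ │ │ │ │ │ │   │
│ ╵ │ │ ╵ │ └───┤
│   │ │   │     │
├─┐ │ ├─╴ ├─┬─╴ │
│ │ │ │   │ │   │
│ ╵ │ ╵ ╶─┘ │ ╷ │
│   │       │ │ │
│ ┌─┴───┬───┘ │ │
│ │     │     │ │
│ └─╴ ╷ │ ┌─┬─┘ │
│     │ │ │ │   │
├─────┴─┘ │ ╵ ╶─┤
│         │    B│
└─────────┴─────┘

Counting the maze dimensions:
Rows (vertical): 10
Columns (horizontal): 8
Dimensions: 10 × 8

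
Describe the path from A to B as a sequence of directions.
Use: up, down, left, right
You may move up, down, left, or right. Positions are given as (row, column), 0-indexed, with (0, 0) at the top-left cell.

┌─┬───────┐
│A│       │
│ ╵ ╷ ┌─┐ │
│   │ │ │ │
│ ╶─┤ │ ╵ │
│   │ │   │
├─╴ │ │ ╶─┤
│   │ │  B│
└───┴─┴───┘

Finding the path and converting it to directions:
Path through cells: (0,0) → (1,0) → (1,1) → (0,1) → (0,2) → (0,3) → (0,4) → (1,4) → (2,4) → (2,3) → (3,3) → (3,4)
Directions: down, right, up, right, right, right, down, down, left, down, right

Solution:

┌─┬───────┐
│A│↱ → → ↓│
│ ╵ ╷ ┌─┐ │
│↳ ↑│ │ │↓│
│ ╶─┤ │ ╵ │
│   │ │↓ ↲│
├─╴ │ │ ╶─┤
│   │ │↳ B│
└───┴─┴───┘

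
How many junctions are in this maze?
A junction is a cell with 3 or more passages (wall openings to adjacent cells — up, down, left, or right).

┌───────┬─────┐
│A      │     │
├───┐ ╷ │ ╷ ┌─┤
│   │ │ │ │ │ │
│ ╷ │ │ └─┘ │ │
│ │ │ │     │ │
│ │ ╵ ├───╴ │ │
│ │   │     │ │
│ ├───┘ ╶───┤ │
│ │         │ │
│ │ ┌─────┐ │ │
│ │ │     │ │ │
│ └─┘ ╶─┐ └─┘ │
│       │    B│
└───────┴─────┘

Checking each cell for number of passages:

Junctions found (3+ passages):
  (0, 2): 3 passages
  (0, 5): 3 passages
  (2, 5): 3 passages
  (4, 3): 3 passages
  (6, 2): 3 passages
Total junctions: 5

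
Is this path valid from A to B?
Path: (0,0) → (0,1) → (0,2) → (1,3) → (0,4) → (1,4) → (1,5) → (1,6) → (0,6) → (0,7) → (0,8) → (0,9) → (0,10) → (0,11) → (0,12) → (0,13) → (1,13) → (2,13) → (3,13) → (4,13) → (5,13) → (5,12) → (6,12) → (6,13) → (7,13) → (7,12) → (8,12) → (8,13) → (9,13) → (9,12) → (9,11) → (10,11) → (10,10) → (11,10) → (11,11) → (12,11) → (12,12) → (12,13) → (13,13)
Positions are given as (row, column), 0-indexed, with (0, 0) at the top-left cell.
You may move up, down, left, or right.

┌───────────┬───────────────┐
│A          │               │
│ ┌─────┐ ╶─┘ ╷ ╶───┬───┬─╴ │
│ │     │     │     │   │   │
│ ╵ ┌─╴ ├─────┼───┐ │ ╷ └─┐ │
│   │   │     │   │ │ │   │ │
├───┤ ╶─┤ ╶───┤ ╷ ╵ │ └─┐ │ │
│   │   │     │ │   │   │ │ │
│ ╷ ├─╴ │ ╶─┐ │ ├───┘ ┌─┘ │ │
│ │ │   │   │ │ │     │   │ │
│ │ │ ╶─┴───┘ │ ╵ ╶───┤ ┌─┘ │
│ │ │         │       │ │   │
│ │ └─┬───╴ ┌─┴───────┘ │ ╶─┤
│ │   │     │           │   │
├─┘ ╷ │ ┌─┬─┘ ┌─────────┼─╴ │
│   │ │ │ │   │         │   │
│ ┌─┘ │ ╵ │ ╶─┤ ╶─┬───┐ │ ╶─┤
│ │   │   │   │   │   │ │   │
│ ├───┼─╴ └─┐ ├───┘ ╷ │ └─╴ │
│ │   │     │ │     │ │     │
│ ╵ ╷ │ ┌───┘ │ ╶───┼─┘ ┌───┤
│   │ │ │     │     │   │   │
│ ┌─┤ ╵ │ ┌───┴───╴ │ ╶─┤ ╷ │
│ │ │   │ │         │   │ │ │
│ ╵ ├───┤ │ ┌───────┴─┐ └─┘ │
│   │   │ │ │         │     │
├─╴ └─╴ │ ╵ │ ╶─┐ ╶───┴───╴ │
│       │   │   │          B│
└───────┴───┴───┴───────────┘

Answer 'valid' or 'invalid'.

Checking path validity:
Result: Invalid move at step 3: cannot move from (0, 2) to (1, 3).

invalid

Correct solution:

┌───────────┬───────────────┐
│A → → → ↓  │↱ → → → → → → ↓│
│ ┌─────┐ ╶─┘ ╷ ╶───┬───┬─╴ │
│ │     │↳ → ↑│     │   │  ↓│
│ ╵ ┌─╴ ├─────┼───┐ │ ╷ └─┐ │
│   │   │     │   │ │ │   │↓│
├───┤ ╶─┤ ╶───┤ ╷ ╵ │ └─┐ │ │
│   │   │     │ │   │   │ │↓│
│ ╷ ├─╴ │ ╶─┐ │ ├───┘ ┌─┘ │ │
│ │ │   │   │ │ │     │   │↓│
│ │ │ ╶─┴───┘ │ ╵ ╶───┤ ┌─┘ │
│ │ │         │       │ │↓ ↲│
│ │ └─┬───╴ ┌─┴───────┘ │ ╶─┤
│ │   │     │           │↳ ↓│
├─┘ ╷ │ ┌─┬─┘ ┌─────────┼─╴ │
│   │ │ │ │   │         │↓ ↲│
│ ┌─┘ │ ╵ │ ╶─┤ ╶─┬───┐ │ ╶─┤
│ │   │   │   │   │   │ │↳ ↓│
│ ├───┼─╴ └─┐ ├───┘ ╷ │ └─╴ │
│ │   │     │ │     │ │↓ ← ↲│
│ ╵ ╷ │ ┌───┘ │ ╶───┼─┘ ┌───┤
│   │ │ │     │     │↓ ↲│   │
│ ┌─┤ ╵ │ ┌───┴───╴ │ ╶─┤ ╷ │
│ │ │   │ │         │↳ ↓│ │ │
│ ╵ ├───┤ │ ┌───────┴─┐ └─┘ │
│   │   │ │ │         │↳ → ↓│
├─╴ └─╴ │ ╵ │ ╶─┐ ╶───┴───╴ │
│       │   │   │          B│
└───────┴───┴───┴───────────┘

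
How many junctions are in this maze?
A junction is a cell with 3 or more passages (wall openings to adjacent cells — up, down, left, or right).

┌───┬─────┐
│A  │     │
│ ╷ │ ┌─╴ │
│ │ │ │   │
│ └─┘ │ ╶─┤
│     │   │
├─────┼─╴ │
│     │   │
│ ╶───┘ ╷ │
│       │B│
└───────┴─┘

Checking each cell for number of passages:

Junctions found (3+ passages):
  (3, 4): 3 passages
Total junctions: 1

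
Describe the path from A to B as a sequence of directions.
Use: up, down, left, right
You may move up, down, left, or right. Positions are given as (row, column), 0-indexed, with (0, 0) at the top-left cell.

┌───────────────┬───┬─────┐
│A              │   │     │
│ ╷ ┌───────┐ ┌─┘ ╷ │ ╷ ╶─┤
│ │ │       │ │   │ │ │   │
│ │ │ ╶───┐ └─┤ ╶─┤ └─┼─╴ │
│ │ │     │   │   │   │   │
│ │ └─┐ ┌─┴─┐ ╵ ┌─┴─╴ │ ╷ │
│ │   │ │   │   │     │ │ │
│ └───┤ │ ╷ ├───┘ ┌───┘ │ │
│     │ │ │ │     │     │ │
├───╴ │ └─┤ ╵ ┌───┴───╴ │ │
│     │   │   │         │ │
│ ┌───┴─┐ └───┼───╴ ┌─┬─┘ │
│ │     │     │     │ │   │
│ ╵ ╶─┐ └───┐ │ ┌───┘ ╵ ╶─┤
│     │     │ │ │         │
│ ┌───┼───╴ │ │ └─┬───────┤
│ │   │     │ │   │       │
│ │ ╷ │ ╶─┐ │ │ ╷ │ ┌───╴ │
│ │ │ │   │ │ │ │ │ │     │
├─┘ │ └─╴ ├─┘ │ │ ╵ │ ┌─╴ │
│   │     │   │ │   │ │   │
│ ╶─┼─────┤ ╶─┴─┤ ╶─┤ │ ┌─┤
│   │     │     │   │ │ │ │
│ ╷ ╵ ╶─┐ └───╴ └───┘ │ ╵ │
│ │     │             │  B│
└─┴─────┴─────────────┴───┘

Finding the path and converting it to directions:
Path through cells: (0,0) → (1,0) → (2,0) → (3,0) → (4,0) → (4,1) → (4,2) → (5,2) → (5,1) → (5,0) → (6,0) → (7,0) → (7,1) → (6,1) → (6,2) → (6,3) → (7,3) → (7,4) → (7,5) → (8,5) → (8,4) → (8,3) → (9,3) → (9,4) → (10,4) → (10,3) → (10,2) → (9,2) → (8,2) → (8,1) → (9,1) → (10,1) → (10,0) → (11,0) → (11,1) → (12,1) → (12,2) → (11,2) → (11,3) → (11,4) → (12,4) → (12,5) → (12,6) → (12,7) → (12,8) → (12,9) → (12,10) → (11,10) → (10,10) → (9,10) → (9,11) → (9,12) → (10,12) → (10,11) → (11,11) → (12,11) → (12,12)
Directions: down, down, down, down, right, right, down, left, left, down, down, right, up, right, right, down, right, right, down, left, left, down, right, down, left, left, up, up, left, down, down, left, down, right, down, right, up, right, right, down, right, right, right, right, right, right, up, up, up, right, right, down, left, down, down, right

Solution:

┌───────────────┬───┬─────┐
│A              │   │     │
│ ╷ ┌───────┐ ┌─┘ ╷ │ ╷ ╶─┤
│↓│ │       │ │   │ │ │   │
│ │ │ ╶───┐ └─┤ ╶─┤ └─┼─╴ │
│↓│ │     │   │   │   │   │
│ │ └─┐ ┌─┴─┐ ╵ ┌─┴─╴ │ ╷ │
│↓│   │ │   │   │     │ │ │
│ └───┤ │ ╷ ├───┘ ┌───┘ │ │
│↳ → ↓│ │ │ │     │     │ │
├───╴ │ └─┤ ╵ ┌───┴───╴ │ │
│↓ ← ↲│   │   │         │ │
│ ┌───┴─┐ └───┼───╴ ┌─┬─┘ │
│↓│↱ → ↓│     │     │ │   │
│ ╵ ╶─┐ └───┐ │ ┌───┘ ╵ ╶─┤
│↳ ↑  │↳ → ↓│ │ │         │
│ ┌───┼───╴ │ │ └─┬───────┤
│ │↓ ↰│↓ ← ↲│ │   │       │
│ │ ╷ │ ╶─┐ │ │ ╷ │ ┌───╴ │
│ │↓│↑│↳ ↓│ │ │ │ │ │↱ → ↓│
├─┘ │ └─╴ ├─┘ │ │ ╵ │ ┌─╴ │
│↓ ↲│↑ ← ↲│   │ │   │↑│↓ ↲│
│ ╶─┼─────┤ ╶─┴─┤ ╶─┤ │ ┌─┤
│↳ ↓│↱ → ↓│     │   │↑│↓│ │
│ ╷ ╵ ╶─┐ └───╴ └───┘ │ ╵ │
│ │↳ ↑  │↳ → → → → → ↑│↳ B│
└─┴─────┴─────────────┴───┘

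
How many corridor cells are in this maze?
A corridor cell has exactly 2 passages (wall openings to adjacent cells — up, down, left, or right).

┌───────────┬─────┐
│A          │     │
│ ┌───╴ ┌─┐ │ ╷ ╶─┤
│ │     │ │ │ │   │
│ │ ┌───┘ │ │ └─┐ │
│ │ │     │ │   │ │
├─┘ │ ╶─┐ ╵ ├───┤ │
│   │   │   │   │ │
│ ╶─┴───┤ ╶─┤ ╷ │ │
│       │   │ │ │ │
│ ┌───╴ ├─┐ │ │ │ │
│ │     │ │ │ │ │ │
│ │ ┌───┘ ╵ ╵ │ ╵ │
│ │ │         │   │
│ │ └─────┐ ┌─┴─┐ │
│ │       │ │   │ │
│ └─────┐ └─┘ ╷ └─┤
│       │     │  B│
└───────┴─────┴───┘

Counting cells with exactly 2 passages:
Total corridor cells: 62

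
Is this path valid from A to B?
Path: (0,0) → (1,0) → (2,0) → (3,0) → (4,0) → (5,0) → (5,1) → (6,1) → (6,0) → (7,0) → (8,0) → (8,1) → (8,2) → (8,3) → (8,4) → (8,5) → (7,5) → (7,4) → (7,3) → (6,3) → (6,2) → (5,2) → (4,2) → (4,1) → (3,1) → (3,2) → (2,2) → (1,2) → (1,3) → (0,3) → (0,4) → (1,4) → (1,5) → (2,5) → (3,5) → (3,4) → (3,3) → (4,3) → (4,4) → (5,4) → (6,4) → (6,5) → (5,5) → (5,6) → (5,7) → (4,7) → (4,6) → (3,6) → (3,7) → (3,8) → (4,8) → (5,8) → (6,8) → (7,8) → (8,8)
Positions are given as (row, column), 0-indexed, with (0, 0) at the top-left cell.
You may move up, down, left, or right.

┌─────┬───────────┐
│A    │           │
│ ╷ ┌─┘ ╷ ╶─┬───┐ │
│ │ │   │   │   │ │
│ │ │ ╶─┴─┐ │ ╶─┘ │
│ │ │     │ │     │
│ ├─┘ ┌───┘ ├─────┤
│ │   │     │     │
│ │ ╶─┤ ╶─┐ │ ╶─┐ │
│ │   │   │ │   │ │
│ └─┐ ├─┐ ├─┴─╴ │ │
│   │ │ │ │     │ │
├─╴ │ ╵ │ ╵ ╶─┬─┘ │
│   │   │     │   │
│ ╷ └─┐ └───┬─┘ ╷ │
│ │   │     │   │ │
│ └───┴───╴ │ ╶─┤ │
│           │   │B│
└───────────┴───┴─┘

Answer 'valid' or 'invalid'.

Checking path validity:
Result: All consecutive moves are passable.

valid

Correct solution:

┌─────┬───────────┐
│A    │↱ ↓        │
│ ╷ ┌─┘ ╷ ╶─┬───┐ │
│↓│ │↱ ↑│↳ ↓│   │ │
│ │ │ ╶─┴─┐ │ ╶─┘ │
│↓│ │↑    │↓│     │
│ ├─┘ ┌───┘ ├─────┤
│↓│↱ ↑│↓ ← ↲│↱ → ↓│
│ │ ╶─┤ ╶─┐ │ ╶─┐ │
│↓│↑ ↰│↳ ↓│ │↑ ↰│↓│
│ └─┐ ├─┐ ├─┴─╴ │ │
│↳ ↓│↑│ │↓│↱ → ↑│↓│
├─╴ │ ╵ │ ╵ ╶─┬─┘ │
│↓ ↲│↑ ↰│↳ ↑  │  ↓│
│ ╷ └─┐ └───┬─┘ ╷ │
│↓│   │↑ ← ↰│   │↓│
│ └───┴───╴ │ ╶─┤ │
│↳ → → → → ↑│   │B│
└───────────┴───┴─┘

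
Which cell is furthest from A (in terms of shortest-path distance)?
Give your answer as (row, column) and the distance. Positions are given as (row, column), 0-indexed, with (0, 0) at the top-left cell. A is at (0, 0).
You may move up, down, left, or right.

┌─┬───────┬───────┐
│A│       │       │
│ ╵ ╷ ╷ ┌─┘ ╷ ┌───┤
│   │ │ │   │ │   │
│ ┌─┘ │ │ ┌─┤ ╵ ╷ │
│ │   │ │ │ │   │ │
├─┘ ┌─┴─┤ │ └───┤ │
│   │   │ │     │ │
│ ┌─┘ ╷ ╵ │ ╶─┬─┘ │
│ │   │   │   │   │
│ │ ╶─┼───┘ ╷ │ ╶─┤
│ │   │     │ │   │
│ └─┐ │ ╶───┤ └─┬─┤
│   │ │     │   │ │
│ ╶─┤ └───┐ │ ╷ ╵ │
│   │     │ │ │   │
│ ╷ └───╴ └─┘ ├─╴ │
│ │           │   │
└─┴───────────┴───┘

Computing BFS distances from A to all cells:
Furthest cell: (5, 8)
Distance: 47 steps

Path from A to the furthest cell:

┌─┬───────┬───────┐
│A│↱ ↓    │↱ ↓    │
│ ╵ ╷ ╷ ┌─┘ ╷ ┌───┤
│↳ ↑│↓│ │↱ ↑│↓│↱ ↓│
│ ┌─┘ │ │ ┌─┤ ╵ ╷ │
│ │↓ ↲│ │↑│ │↳ ↑│↓│
├─┘ ┌─┴─┤ │ └───┤ │
│↓ ↲│↱ ↓│↑│     │↓│
│ ┌─┘ ╷ ╵ │ ╶─┬─┘ │
│↓│↱ ↑│↳ ↑│   │↓ ↲│
│ │ ╶─┼───┘ ╷ │ ╶─┤
│↓│↑ ↰│     │ │↳ B│
│ └─┐ │ ╶───┤ └─┬─┤
│↓  │↑│     │   │ │
│ ╶─┤ └───┐ │ ╷ ╵ │
│↳ ↓│↑ ← ↰│ │ │   │
│ ╷ └───╴ └─┘ ├─╴ │
│ │↳ → → ↑    │   │
└─┴───────────┴───┘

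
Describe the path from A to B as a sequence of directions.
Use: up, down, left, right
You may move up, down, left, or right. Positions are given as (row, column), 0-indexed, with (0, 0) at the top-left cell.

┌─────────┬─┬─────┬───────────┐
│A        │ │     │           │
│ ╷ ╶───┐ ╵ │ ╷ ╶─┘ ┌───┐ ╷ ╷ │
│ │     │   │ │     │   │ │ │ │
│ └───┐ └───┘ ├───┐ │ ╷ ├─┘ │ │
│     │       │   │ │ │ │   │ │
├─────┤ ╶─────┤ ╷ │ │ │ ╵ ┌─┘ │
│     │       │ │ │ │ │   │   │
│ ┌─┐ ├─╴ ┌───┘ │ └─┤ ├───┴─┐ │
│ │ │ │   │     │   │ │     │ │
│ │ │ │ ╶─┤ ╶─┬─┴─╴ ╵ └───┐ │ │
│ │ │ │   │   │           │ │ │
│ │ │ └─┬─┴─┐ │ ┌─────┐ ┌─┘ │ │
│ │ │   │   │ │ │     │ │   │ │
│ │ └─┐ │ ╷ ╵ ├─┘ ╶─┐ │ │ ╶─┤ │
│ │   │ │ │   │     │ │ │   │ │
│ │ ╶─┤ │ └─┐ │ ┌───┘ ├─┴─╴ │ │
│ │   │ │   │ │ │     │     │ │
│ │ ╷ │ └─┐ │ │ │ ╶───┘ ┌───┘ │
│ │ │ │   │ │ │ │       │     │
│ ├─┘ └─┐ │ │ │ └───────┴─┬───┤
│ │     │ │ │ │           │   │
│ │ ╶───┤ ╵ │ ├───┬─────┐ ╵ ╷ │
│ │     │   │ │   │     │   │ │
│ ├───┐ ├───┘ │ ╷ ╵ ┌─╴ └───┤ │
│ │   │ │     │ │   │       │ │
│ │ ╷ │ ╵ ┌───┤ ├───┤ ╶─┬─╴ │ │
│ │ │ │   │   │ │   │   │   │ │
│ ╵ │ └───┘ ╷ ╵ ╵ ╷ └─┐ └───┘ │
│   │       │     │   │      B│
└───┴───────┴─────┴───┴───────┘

Finding the path and converting it to directions:
Path through cells: (0,0) → (0,1) → (1,1) → (1,2) → (1,3) → (2,3) → (2,4) → (2,5) → (2,6) → (1,6) → (0,6) → (0,7) → (1,7) → (1,8) → (1,9) → (0,9) → (0,10) → (0,11) → (0,12) → (0,13) → (1,13) → (2,13) → (2,12) → (3,12) → (3,11) → (2,11) → (1,11) → (1,10) → (2,10) → (3,10) → (4,10) → (5,10) → (5,9) → (4,9) → (4,8) → (3,8) → (2,8) → (2,7) → (3,7) → (4,7) → (4,6) → (4,5) → (5,5) → (5,6) → (6,6) → (7,6) → (7,5) → (6,5) → (6,4) → (7,4) → (8,4) → (8,5) → (9,5) → (10,5) → (11,5) → (11,4) → (10,4) → (9,4) → (9,3) → (8,3) → (7,3) → (6,3) → (6,2) → (5,2) → (4,2) → (3,2) → (3,1) → (3,0) → (4,0) → (5,0) → (6,0) → (7,0) → (8,0) → (9,0) → (10,0) → (11,0) → (12,0) → (13,0) → (14,0) → (14,1) → (13,1) → (12,1) → (12,2) → (13,2) → (14,2) → (14,3) → (14,4) → (14,5) → (13,5) → (13,6) → (14,6) → (14,7) → (13,7) → (12,7) → (11,7) → (11,8) → (12,8) → (12,9) → (11,9) → (11,10) → (11,11) → (12,11) → (12,10) → (13,10) → (13,11) → (14,11) → (14,12) → (14,13) → (14,14)
Directions: right, down, right, right, down, right, right, right, up, up, right, down, right, right, up, right, right, right, right, down, down, left, down, left, up, up, left, down, down, down, down, left, up, left, up, up, left, down, down, left, left, down, right, down, down, left, up, left, down, down, right, down, down, down, left, up, up, left, up, up, up, left, up, up, up, left, left, down, down, down, down, down, down, down, down, down, down, down, right, up, up, right, down, down, right, right, right, up, right, down, right, up, up, up, right, down, right, up, right, right, down, left, down, right, down, right, right, right

Solution:

┌─────────┬─┬─────┬───────────┐
│A ↓      │ │↱ ↓  │↱ → → → ↓  │
│ ╷ ╶───┐ ╵ │ ╷ ╶─┘ ┌───┐ ╷ ╷ │
│ │↳ → ↓│   │↑│↳ → ↑│↓ ↰│ │↓│ │
│ └───┐ └───┘ ├───┐ │ ╷ ├─┘ │ │
│     │↳ → → ↑│↓ ↰│ │↓│↑│↓ ↲│ │
├─────┤ ╶─────┤ ╷ │ │ │ ╵ ┌─┘ │
│↓ ← ↰│       │↓│↑│ │↓│↑ ↲│   │
│ ┌─┐ ├─╴ ┌───┘ │ └─┤ ├───┴─┐ │
│↓│ │↑│   │↓ ← ↲│↑ ↰│↓│     │ │
│ │ │ │ ╶─┤ ╶─┬─┴─╴ ╵ └───┐ │ │
│↓│ │↑│   │↳ ↓│    ↑ ↲    │ │ │
│ │ │ └─┬─┴─┐ │ ┌─────┐ ┌─┘ │ │
│↓│ │↑ ↰│↓ ↰│↓│ │     │ │   │ │
│ │ └─┐ │ ╷ ╵ ├─┘ ╶─┐ │ │ ╶─┤ │
│↓│   │↑│↓│↑ ↲│     │ │ │   │ │
│ │ ╶─┤ │ └─┐ │ ┌───┘ ├─┴─╴ │ │
│↓│   │↑│↳ ↓│ │ │     │     │ │
│ │ ╷ │ └─┐ │ │ │ ╶───┘ ┌───┘ │
│↓│ │ │↑ ↰│↓│ │ │       │     │
│ ├─┘ └─┐ │ │ │ └───────┴─┬───┤
│↓│     │↑│↓│ │           │   │
│ │ ╶───┤ ╵ │ ├───┬─────┐ ╵ ╷ │
│↓│     │↑ ↲│ │↱ ↓│↱ → ↓│   │ │
│ ├───┐ ├───┘ │ ╷ ╵ ┌─╴ └───┤ │
│↓│↱ ↓│ │     │↑│↳ ↑│↓ ↲    │ │
│ │ ╷ │ ╵ ┌───┤ ├───┤ ╶─┬─╴ │ │
│↓│↑│↓│   │↱ ↓│↑│   │↳ ↓│   │ │
│ ╵ │ └───┘ ╷ ╵ ╵ ╷ └─┐ └───┘ │
│↳ ↑│↳ → → ↑│↳ ↑  │   │↳ → → B│
└───┴───────┴─────┴───┴───────┘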